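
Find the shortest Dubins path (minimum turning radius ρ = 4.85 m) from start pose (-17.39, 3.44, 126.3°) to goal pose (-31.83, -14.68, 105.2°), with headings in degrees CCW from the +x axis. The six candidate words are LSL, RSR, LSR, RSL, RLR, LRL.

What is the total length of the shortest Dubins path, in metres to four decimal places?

Let ψ = atan2(Δy, Δx) = atan2(-18.12, -14.44) = -128.5517° be the start→goal bearing.
Normalize: d = |goal − start| / ρ = 23.169981/4.85 = 4.777316, α = (θ_start − ψ) mod 360° = 254.8517° = 4.448001 rad, β = (θ_goal − ψ) mod 360° = 233.7517° = 4.079736 rad.
Common terms: sin α = -0.965253, cos α = -0.261319, sin β = -0.806462, cos β = -0.591286, cos(α−β) = 0.932954, d² = 22.822744. Work in radians in the unit-radius frame; every candidate has L = ρ·(t + p + q).
LSL: p² = 2 + d² − 2cos(α−β) + 2d(sin α − sin β) = 21.439651; p = √p² = 4.630297; φ = atan2(cos β − cos α, d + sin α − sin β) = -0.071323 rad; t = (φ − α) mod 2π = 1.763861 rad, q = (β − φ) mod 2π = 4.151059 rad → L = 4.85·(1.763861 + 4.630297 + 4.151059) = 4.85·10.545218 = 51.144307 m
RSR: p² = 2 + d² − 2cos(α−β) + 2d(sin β − sin α) = 24.474024; p = √p² = 4.947123; φ = atan2(cos α − cos β, d − sin α + sin β) = 0.066748 rad; t = (α − φ) mod 2π = 4.381252 rad, q = (φ − β) mod 2π = 2.270197 rad → L = 4.85·(4.381252 + 4.947123 + 2.270197) = 4.85·11.598573 = 56.253077 m
LSR: p² = d² − 2 + 2cos(α−β) + 2d(sin α + sin β) = 5.760573; p = √p² = 2.400119; φ = atan2(−cos α − cos β, d + sin α + sin β) − atan2(−2, p) = 0.971124 rad; t = (φ − α) mod 2π = 2.806309 rad, q = (φ − β) mod 2π = 3.174573 rad → L = 4.85·(2.806309 + 2.400119 + 3.174573) = 4.85·8.381001 = 40.647857 m
RSL: p² = d² − 2 + 2cos(α−β) − 2d(sin α + sin β) = 39.616729; p = √p² = 6.294182; φ = atan2(cos α + cos β, d − sin α − sin β) − atan2(2, p) = -0.437124 rad; t = (α − φ) mod 2π = 4.885125 rad, q = (β − φ) mod 2π = 4.516860 rad → L = 4.85·(4.885125 + 6.294182 + 4.516860) = 4.85·15.696167 = 76.126410 m
RLR: c = (6 − d² + 2cos(α−β) + 2d(sin α − sin β))/8 = -2.059253, |c| > 1 → infeasible
LRL: c = (6 − d² + 2cos(α−β) − 2d(sin α − sin β))/8 = -1.679956, |c| > 1 → infeasible
Shortest: LSR with L = 40.647857 m ≈ 40.6479 m

40.6479 m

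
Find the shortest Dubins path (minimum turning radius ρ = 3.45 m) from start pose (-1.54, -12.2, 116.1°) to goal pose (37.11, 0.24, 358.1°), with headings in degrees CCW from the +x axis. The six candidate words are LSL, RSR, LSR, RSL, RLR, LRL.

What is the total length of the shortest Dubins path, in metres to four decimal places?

Let ψ = atan2(Δy, Δx) = atan2(12.44, 38.65) = 17.8414° be the start→goal bearing.
Normalize: d = |goal − start| / ρ = 40.602661/3.45 = 11.768887, α = (θ_start − ψ) mod 360° = 98.2586° = 1.714935 rad, β = (θ_goal − ψ) mod 360° = 340.2586° = 5.938632 rad.
Common terms: sin α = 0.989630, cos α = -0.143640, sin β = -0.337776, cos β = 0.941226, cos(α−β) = -0.469472, d² = 138.506709. Work in radians in the unit-radius frame; every candidate has L = ρ·(t + p + q).
LSL: p² = 2 + d² − 2cos(α−β) + 2d(sin α − sin β) = 172.689836; p = √p² = 13.141150; φ = atan2(cos β − cos α, d + sin α − sin β) = 0.082649 rad; t = (φ − α) mod 2π = 4.650899 rad, q = (β − φ) mod 2π = 5.855983 rad → L = 3.45·(4.650899 + 13.141150 + 5.855983) = 3.45·23.648033 = 81.585712 m
RSR: p² = 2 + d² − 2cos(α−β) + 2d(sin β − sin α) = 110.201468; p = √p² = 10.497689; φ = atan2(cos α − cos β, d − sin α + sin β) = -0.103528 rad; t = (α − φ) mod 2π = 1.818464 rad, q = (φ − β) mod 2π = 0.241025 rad → L = 3.45·(1.818464 + 10.497689 + 0.241025) = 3.45·12.557177 = 43.322261 m
LSR: p² = d² − 2 + 2cos(α−β) + 2d(sin α + sin β) = 150.910954; p = √p² = 12.284582; φ = atan2(−cos α − cos β, d + sin α + sin β) − atan2(−2, p) = 0.097264 rad; t = (φ − α) mod 2π = 4.665514 rad, q = (φ − β) mod 2π = 0.441817 rad → L = 3.45·(4.665514 + 12.284582 + 0.441817) = 3.45·17.391912 = 60.002098 m
RSL: p² = d² − 2 + 2cos(α−β) − 2d(sin α + sin β) = 120.224577; p = √p² = 10.964697; φ = atan2(cos α + cos β, d − sin α − sin β) − atan2(2, p) = -0.108798 rad; t = (α − φ) mod 2π = 1.823734 rad, q = (β − φ) mod 2π = 6.047431 rad → L = 3.45·(1.823734 + 10.964697 + 6.047431) = 3.45·18.835861 = 64.983721 m
RLR: c = (6 − d² + 2cos(α−β) + 2d(sin α − sin β))/8 = -12.775183, |c| > 1 → infeasible
LRL: c = (6 − d² + 2cos(α−β) − 2d(sin α − sin β))/8 = -20.586229, |c| > 1 → infeasible
Shortest: RSR with L = 43.322261 m ≈ 43.3223 m

43.3223 m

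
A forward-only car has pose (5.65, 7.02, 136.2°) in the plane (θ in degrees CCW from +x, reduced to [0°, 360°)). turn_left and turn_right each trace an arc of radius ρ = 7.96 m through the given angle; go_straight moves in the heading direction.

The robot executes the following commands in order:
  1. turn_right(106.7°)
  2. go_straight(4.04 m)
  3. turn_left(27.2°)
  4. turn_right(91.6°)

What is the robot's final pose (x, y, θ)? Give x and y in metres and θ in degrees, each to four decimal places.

(24.6966, 26.3986, 325.1000°)

set_pose: (x, y, θ) = (5.6500, 7.0200, 136.2000°), ρ = 7.96
turn_right(106.7°): centre at ρ to the right, rotate −106.7° → (7.2398, 19.6932, 29.5000°)
go_straight(4.04): x += 4.04·cos θ, y += 4.04·sin θ → (10.7560, 21.6826, 29.5000°)
turn_left(27.2°): centre at ρ to the left, rotate +27.2° → (13.4893, 24.2404, 56.7000°)
turn_right(91.6°): centre at ρ to the right, rotate −91.6° → (24.6966, 26.3986, -34.9000° ≡ 325.1000°)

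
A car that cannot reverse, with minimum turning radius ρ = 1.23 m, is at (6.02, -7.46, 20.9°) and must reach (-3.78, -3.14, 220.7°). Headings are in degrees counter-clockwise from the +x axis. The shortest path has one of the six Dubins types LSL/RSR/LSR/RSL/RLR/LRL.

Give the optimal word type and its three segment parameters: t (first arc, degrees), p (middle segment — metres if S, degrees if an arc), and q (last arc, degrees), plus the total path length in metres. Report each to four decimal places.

LSL: t = 144.4440°, p = 8.8470 m, q = 55.3560°, L = 13.1362 m

Let ψ = atan2(Δy, Δx) = atan2(4.32, -9.80) = 156.2113° be the start→goal bearing.
Normalize: d = |goal − start| / ρ = 10.709921/1.23 = 8.707253, α = (θ_start − ψ) mod 360° = 224.6887° = 3.921557 rad, β = (θ_goal − ψ) mod 360° = 64.4887° = 1.125540 rad.
Common terms: sin α = -0.703254, cos α = -0.710939, sin β = 0.902500, cos β = 0.430690, cos(α−β) = -0.940881, d² = 75.816247. Work in radians in the unit-radius frame; every candidate has L = ρ·(t + p + q).
LSL: p² = 2 + d² − 2cos(α−β) + 2d(sin α − sin β) = 51.734593; p = √p² = 7.192676; φ = atan2(cos β − cos α, d + sin α − sin β) = 0.159395 rad; t = (φ − α) mod 2π = 2.521023 rad, q = (β − φ) mod 2π = 0.966145 rad → L = 1.23·(2.521023 + 7.192676 + 0.966145) = 1.23·10.679844 = 13.136208 m
RSR: p² = 2 + d² − 2cos(α−β) + 2d(sin β − sin α) = 107.661424; p = √p² = 10.376002; φ = atan2(cos α − cos β, d − sin α + sin β) = -0.110249 rad; t = (α − φ) mod 2π = 4.031806 rad, q = (φ − β) mod 2π = 5.047397 rad → L = 1.23·(4.031806 + 10.376002 + 5.047397) = 1.23·19.455205 = 23.929902 m
LSR: p² = d² − 2 + 2cos(α−β) + 2d(sin α + sin β) = 75.404256; p = √p² = 8.683562; φ = atan2(−cos α − cos β, d + sin α + sin β) − atan2(−2, p) = 0.257828 rad; t = (φ − α) mod 2π = 2.619456 rad, q = (φ − β) mod 2π = 5.415474 rad → L = 1.23·(2.619456 + 8.683562 + 5.415474) = 1.23·16.718492 = 20.563745 m
RSL: p² = d² − 2 + 2cos(α−β) − 2d(sin α + sin β) = 68.464715; p = √p² = 8.274341; φ = atan2(cos α + cos β, d − sin α − sin β) − atan2(2, p) = -0.270090 rad; t = (α − φ) mod 2π = 4.191647 rad, q = (β − φ) mod 2π = 1.395629 rad → L = 1.23·(4.191647 + 8.274341 + 1.395629) = 1.23·13.861617 = 17.049789 m
RLR: c = (6 − d² + 2cos(α−β) + 2d(sin α − sin β))/8 = -12.457678, |c| > 1 → infeasible
LRL: c = (6 − d² + 2cos(α−β) − 2d(sin α − sin β))/8 = -5.466824, |c| > 1 → infeasible
Shortest: LSL with L = 13.136208 m ≈ 13.1362 m
Convert LSL to answer units (arcs ×180/π): t = 2.521023·180/π = 144.4440°, p = ρ·p = 1.23·7.192676 = 8.8470 m, q = 0.966145·180/π = 55.3560°, L = 13.1362 m.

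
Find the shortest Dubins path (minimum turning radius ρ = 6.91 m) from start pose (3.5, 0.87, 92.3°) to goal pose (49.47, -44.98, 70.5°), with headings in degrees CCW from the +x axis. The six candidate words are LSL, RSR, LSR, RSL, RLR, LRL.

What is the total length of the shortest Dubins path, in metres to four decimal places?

Let ψ = atan2(Δy, Δx) = atan2(-45.85, 45.97) = -44.9251° be the start→goal bearing.
Normalize: d = |goal − start| / ρ = 64.926600/6.91 = 9.396035, α = (θ_start − ψ) mod 360° = 137.2251° = 2.395030 rad, β = (θ_goal − ψ) mod 360° = 115.4251° = 2.014548 rad.
Common terms: sin α = 0.679120, cos α = -0.734028, sin β = 0.903147, cos β = -0.429331, cos(α−β) = 0.928486, d² = 88.285469. Work in radians in the unit-radius frame; every candidate has L = ρ·(t + p + q).
LSL: p² = 2 + d² − 2cos(α−β) + 2d(sin α − sin β) = 84.218555; p = √p² = 9.177067; φ = atan2(cos β − cos α, d + sin α − sin β) = 0.033208 rad; t = (φ − α) mod 2π = 3.921363 rad, q = (β − φ) mod 2π = 1.981340 rad → L = 6.91·(3.921363 + 9.177067 + 1.981340) = 6.91·15.079770 = 104.201213 m
RSR: p² = 2 + d² − 2cos(α−β) + 2d(sin β − sin α) = 92.638439; p = √p² = 9.624886; φ = atan2(cos α − cos β, d − sin α + sin β) = -0.031662 rad; t = (α − φ) mod 2π = 2.426693 rad, q = (φ − β) mod 2π = 4.236974 rad → L = 6.91·(2.426693 + 9.624886 + 4.236974) = 6.91·16.288554 = 112.553905 m
LSR: p² = d² − 2 + 2cos(α−β) + 2d(sin α + sin β) = 117.876506; p = √p² = 10.857095; φ = atan2(−cos α − cos β, d + sin α + sin β) − atan2(−2, p) = 0.287744 rad; t = (φ − α) mod 2π = 4.175899 rad, q = (φ − β) mod 2π = 4.556381 rad → L = 6.91·(4.175899 + 10.857095 + 4.556381) = 6.91·19.589375 = 135.362580 m
RSL: p² = d² − 2 + 2cos(α−β) − 2d(sin α + sin β) = 58.408375; p = √p² = 7.642537; φ = atan2(cos α + cos β, d − sin α − sin β) − atan2(2, p) = -0.403753 rad; t = (α − φ) mod 2π = 2.798784 rad, q = (β − φ) mod 2π = 2.418302 rad → L = 6.91·(2.798784 + 7.642537 + 2.418302) = 6.91·12.859623 = 88.859992 m
RLR: c = (6 − d² + 2cos(α−β) + 2d(sin α − sin β))/8 = -10.579805, |c| > 1 → infeasible
LRL: c = (6 − d² + 2cos(α−β) − 2d(sin α − sin β))/8 = -9.527319, |c| > 1 → infeasible
Shortest: RSL with L = 88.859992 m ≈ 88.8600 m

88.8600 m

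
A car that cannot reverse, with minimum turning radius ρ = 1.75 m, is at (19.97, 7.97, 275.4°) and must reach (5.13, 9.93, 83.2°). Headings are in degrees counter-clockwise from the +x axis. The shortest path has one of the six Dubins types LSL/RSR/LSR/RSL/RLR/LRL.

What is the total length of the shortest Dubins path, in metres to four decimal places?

17.3912 m

Let ψ = atan2(Δy, Δx) = atan2(1.96, -14.84) = 172.4762° be the start→goal bearing.
Normalize: d = |goal − start| / ρ = 14.968874/1.75 = 8.553642, α = (θ_start − ψ) mod 360° = 102.9238° = 1.796360 rad, β = (θ_goal − ψ) mod 360° = 270.7238° = 4.725022 rad.
Common terms: sin α = 0.974668, cos α = -0.223655, sin β = -0.999920, cos β = 0.012633, cos(α−β) = -0.977416, d² = 73.164800. Work in radians in the unit-radius frame; every candidate has L = ρ·(t + p + q).
LSL: p² = 2 + d² − 2cos(α−β) + 2d(sin α − sin β) = 110.899480; p = √p² = 10.530882; φ = atan2(cos β − cos α, d + sin α − sin β) = 0.022440 rad; t = (φ − α) mod 2π = 4.509265 rad, q = (β − φ) mod 2π = 4.702583 rad → L = 1.75·(4.509265 + 10.530882 + 4.702583) = 1.75·19.742730 = 34.549777 m
RSR: p² = 2 + d² − 2cos(α−β) + 2d(sin β − sin α) = 43.339784; p = √p² = 6.583296; φ = atan2(cos α − cos β, d − sin α + sin β) = -0.035900 rad; t = (α − φ) mod 2π = 1.832259 rad, q = (φ − β) mod 2π = 1.522264 rad → L = 1.75·(1.832259 + 6.583296 + 1.522264) = 1.75·9.937819 = 17.391183 m
LSR: p² = d² − 2 + 2cos(α−β) + 2d(sin α + sin β) = 68.777977; p = √p² = 8.293249; φ = atan2(−cos α − cos β, d + sin α + sin β) − atan2(−2, p) = 0.261380 rad; t = (φ − α) mod 2π = 4.748206 rad, q = (φ − β) mod 2π = 1.819543 rad → L = 1.75·(4.748206 + 8.293249 + 1.819543) = 1.75·14.860998 = 26.006746 m
RSL: p² = d² − 2 + 2cos(α−β) − 2d(sin α + sin β) = 69.641960; p = √p² = 8.345176; φ = atan2(cos α + cos β, d − sin α − sin β) − atan2(2, p) = -0.259816 rad; t = (α − φ) mod 2π = 2.056175 rad, q = (β − φ) mod 2π = 4.984838 rad → L = 1.75·(2.056175 + 8.345176 + 4.984838) = 1.75·15.386189 = 26.925831 m
RLR: c = (6 − d² + 2cos(α−β) + 2d(sin α − sin β))/8 = -4.417473, |c| > 1 → infeasible
LRL: c = (6 − d² + 2cos(α−β) − 2d(sin α − sin β))/8 = -12.862435, |c| > 1 → infeasible
Shortest: RSR with L = 17.391183 m ≈ 17.3912 m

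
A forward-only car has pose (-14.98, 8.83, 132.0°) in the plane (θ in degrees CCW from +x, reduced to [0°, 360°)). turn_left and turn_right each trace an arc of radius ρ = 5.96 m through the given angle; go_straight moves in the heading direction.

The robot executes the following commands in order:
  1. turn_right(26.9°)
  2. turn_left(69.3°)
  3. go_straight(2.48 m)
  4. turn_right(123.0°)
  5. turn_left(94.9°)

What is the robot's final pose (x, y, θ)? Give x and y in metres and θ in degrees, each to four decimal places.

(-29.3731, 34.2130, 146.3000°)

set_pose: (x, y, θ) = (-14.9800, 8.8300, 132.0000°), ρ = 5.96
turn_right(26.9°): centre at ρ to the right, rotate −26.9° → (-16.3051, 11.2654, 105.1000°)
turn_left(69.3°): centre at ρ to the left, rotate +69.3° → (-21.4777, 15.6444, 174.4000°)
go_straight(2.48): x += 2.48·cos θ, y += 2.48·sin θ → (-23.9459, 15.8864, 174.4000°)
turn_right(123.0°): centre at ρ to the right, rotate −123.0° → (-28.0221, 25.5362, 51.4000°)
turn_left(94.9°): centre at ρ to the left, rotate +94.9° → (-29.3731, 34.2130, 146.3000°)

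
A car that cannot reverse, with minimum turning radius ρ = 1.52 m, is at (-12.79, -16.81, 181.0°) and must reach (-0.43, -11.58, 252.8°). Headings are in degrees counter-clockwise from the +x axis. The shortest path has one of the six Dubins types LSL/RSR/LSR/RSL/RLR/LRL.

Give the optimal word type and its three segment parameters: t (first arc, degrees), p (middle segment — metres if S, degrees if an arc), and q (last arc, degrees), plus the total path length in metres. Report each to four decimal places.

RSR: t = 160.1722°, p = 11.6990 m, q = 128.0278°, L = 19.3447 m

Let ψ = atan2(Δy, Δx) = atan2(5.23, 12.36) = 22.9351° be the start→goal bearing.
Normalize: d = |goal − start| / ρ = 13.420972/1.52 = 8.829587, α = (θ_start − ψ) mod 360° = 158.0649° = 2.758753 rad, β = (θ_goal − ψ) mod 360° = 229.8649° = 4.011899 rad.
Common terms: sin α = 0.373557, cos α = -0.927607, sin β = -0.764526, cos β = -0.644592, cos(α−β) = 0.312335, d² = 77.961608. Work in radians in the unit-radius frame; every candidate has L = ρ·(t + p + q).
LSL: p² = 2 + d² − 2cos(α−β) + 2d(sin α − sin β) = 99.434543; p = √p² = 9.971687; φ = atan2(cos β − cos α, d + sin α − sin β) = 0.028386 rad; t = (φ − α) mod 2π = 3.552818 rad, q = (β − φ) mod 2π = 3.983513 rad → L = 1.52·(3.552818 + 9.971687 + 3.983513) = 1.52·17.508019 = 26.612189 m
RSR: p² = 2 + d² − 2cos(α−β) + 2d(sin β − sin α) = 59.239334; p = √p² = 7.696709; φ = atan2(cos α − cos β, d − sin α + sin β) = -0.036779 rad; t = (α − φ) mod 2π = 2.795532 rad, q = (φ − β) mod 2π = 2.234507 rad → L = 1.52·(2.795532 + 7.696709 + 2.234507) = 1.52·12.726748 = 19.344657 m
LSR: p² = d² − 2 + 2cos(α−β) + 2d(sin α + sin β) = 69.682073; p = √p² = 8.347579; φ = atan2(−cos α − cos β, d + sin α + sin β) − atan2(−2, p) = 0.419356 rad; t = (φ − α) mod 2π = 3.943789 rad, q = (φ − β) mod 2π = 2.690642 rad → L = 1.52·(3.943789 + 8.347579 + 2.690642) = 1.52·14.982010 = 22.772655 m
RSL: p² = d² − 2 + 2cos(α−β) − 2d(sin α + sin β) = 83.490483; p = √p² = 9.137313; φ = atan2(cos α + cos β, d − sin α − sin β) − atan2(2, p) = -0.384370 rad; t = (α − φ) mod 2π = 3.143123 rad, q = (β − φ) mod 2π = 4.396269 rad → L = 1.52·(3.143123 + 9.137313 + 4.396269) = 1.52·16.676705 = 25.348592 m
RLR: c = (6 − d² + 2cos(α−β) + 2d(sin α − sin β))/8 = -6.404917, |c| > 1 → infeasible
LRL: c = (6 − d² + 2cos(α−β) − 2d(sin α − sin β))/8 = -11.429318, |c| > 1 → infeasible
Shortest: RSR with L = 19.344657 m ≈ 19.3447 m
Convert RSR to answer units (arcs ×180/π): t = 2.795532·180/π = 160.1722°, p = ρ·p = 1.52·7.696709 = 11.6990 m, q = 2.234507·180/π = 128.0278°, L = 19.3447 m.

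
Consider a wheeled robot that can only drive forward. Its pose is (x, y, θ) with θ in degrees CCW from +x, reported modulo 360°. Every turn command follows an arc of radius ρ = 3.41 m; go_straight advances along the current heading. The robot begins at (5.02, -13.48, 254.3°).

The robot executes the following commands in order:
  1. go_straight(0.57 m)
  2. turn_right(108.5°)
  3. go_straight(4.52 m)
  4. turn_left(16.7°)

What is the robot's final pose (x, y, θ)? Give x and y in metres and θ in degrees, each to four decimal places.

(-4.9634, -12.9539, 162.5000°)

set_pose: (x, y, θ) = (5.0200, -13.4800, 254.3000°), ρ = 3.41
go_straight(0.57): x += 0.57·cos θ, y += 0.57·sin θ → (4.8658, -14.0287, 254.3000°)
turn_right(108.5°): centre at ρ to the right, rotate −108.5° → (-0.3337, -15.9263, 145.8000°)
go_straight(4.52): x += 4.52·cos θ, y += 4.52·sin θ → (-4.0721, -13.3857, 145.8000°)
turn_left(16.7°): centre at ρ to the left, rotate +16.7° → (-4.9634, -12.9539, 162.5000°)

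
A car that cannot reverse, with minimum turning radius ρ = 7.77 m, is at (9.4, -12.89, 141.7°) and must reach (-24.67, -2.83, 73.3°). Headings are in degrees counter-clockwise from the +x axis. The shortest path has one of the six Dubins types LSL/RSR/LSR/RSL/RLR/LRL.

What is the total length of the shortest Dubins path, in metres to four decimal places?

41.5366 m

Let ψ = atan2(Δy, Δx) = atan2(10.06, -34.07) = 163.5495° be the start→goal bearing.
Normalize: d = |goal − start| / ρ = 35.524196/7.77 = 4.571969, α = (θ_start − ψ) mod 360° = 338.1505° = 5.901840 rad, β = (θ_goal − ψ) mod 360° = 269.7505° = 4.708035 rad.
Common terms: sin α = -0.372169, cos α = 0.928165, sin β = -0.999991, cos β = -0.004354, cos(α−β) = 0.368125, d² = 20.902897. Work in radians in the unit-radius frame; every candidate has L = ρ·(t + p + q).
LSL: p² = 2 + d² − 2cos(α−β) + 2d(sin α − sin β) = 27.907404; p = √p² = 5.282746; φ = atan2(cos β − cos α, d + sin α − sin β) = -0.177451 rad; t = (φ − α) mod 2π = 0.203894 rad, q = (β − φ) mod 2π = 4.885486 rad → L = 7.77·(0.203894 + 5.282746 + 4.885486) = 7.77·10.372126 = 80.591419 m
RSR: p² = 2 + d² − 2cos(α−β) + 2d(sin β − sin α) = 16.425892; p = √p² = 4.052887; φ = atan2(cos α − cos β, d − sin α + sin β) = 0.232168 rad; t = (α − φ) mod 2π = 5.669672 rad, q = (φ − β) mod 2π = 1.807318 rad → L = 7.77·(5.669672 + 4.052887 + 1.807318) = 7.77·11.529877 = 89.587147 m
LSR: p² = d² − 2 + 2cos(α−β) + 2d(sin α + sin β) = 7.092201; p = √p² = 2.663119; φ = atan2(−cos α − cos β, d + sin α + sin β) − atan2(−2, p) = 0.363075 rad; t = (φ − α) mod 2π = 0.744420 rad, q = (φ − β) mod 2π = 1.938225 rad → L = 7.77·(0.744420 + 2.663119 + 1.938225) = 7.77·5.345764 = 41.536590 m
RSL: p² = d² − 2 + 2cos(α−β) − 2d(sin α + sin β) = 32.186091; p = √p² = 5.673279; φ = atan2(cos α + cos β, d − sin α − sin β) − atan2(2, p) = -0.184745 rad; t = (α − φ) mod 2π = 6.086585 rad, q = (β − φ) mod 2π = 4.892779 rad → L = 7.77·(6.086585 + 5.673279 + 4.892779) = 7.77·16.652643 = 129.391034 m
RLR: c = (6 − d² + 2cos(α−β) + 2d(sin α − sin β))/8 = -1.053236, |c| > 1 → infeasible
LRL: c = (6 − d² + 2cos(α−β) − 2d(sin α − sin β))/8 = -2.488425, |c| > 1 → infeasible
Shortest: LSR with L = 41.536590 m ≈ 41.5366 m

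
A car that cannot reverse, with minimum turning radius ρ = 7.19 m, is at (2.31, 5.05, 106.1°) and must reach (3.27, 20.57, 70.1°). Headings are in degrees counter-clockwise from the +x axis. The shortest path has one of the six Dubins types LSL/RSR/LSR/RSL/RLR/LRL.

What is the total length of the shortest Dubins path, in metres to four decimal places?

15.6262 m

Let ψ = atan2(Δy, Δx) = atan2(15.52, 0.96) = 86.4604° be the start→goal bearing.
Normalize: d = |goal − start| / ρ = 15.549662/7.19 = 2.162679, α = (θ_start − ψ) mod 360° = 19.6396° = 0.342775 rad, β = (θ_goal − ψ) mod 360° = 343.6396° = 5.997642 rad.
Common terms: sin α = 0.336102, cos α = 0.941826, sin β = -0.281679, cos β = 0.959509, cos(α−β) = 0.809017, d² = 4.677181. Work in radians in the unit-radius frame; every candidate has L = ρ·(t + p + q).
LSL: p² = 2 + d² − 2cos(α−β) + 2d(sin α − sin β) = 7.731271; p = √p² = 2.780516; φ = atan2(cos β − cos α, d + sin α − sin β) = 0.006360 rad; t = (φ − α) mod 2π = 5.946770 rad, q = (β − φ) mod 2π = 5.991282 rad → L = 7.19·(5.946770 + 2.780516 + 5.991282) = 7.19·14.718568 = 105.826506 m
RSR: p² = 2 + d² − 2cos(α−β) + 2d(sin β − sin α) = 2.387023; p = √p² = 1.544999; φ = atan2(cos α − cos β, d − sin α + sin β) = -0.011446 rad; t = (α − φ) mod 2π = 0.354221 rad, q = (φ − β) mod 2π = 0.274098 rad → L = 7.19·(0.354221 + 1.544999 + 0.274098) = 7.19·2.173318 = 15.626155 m
LSR: p² = d² − 2 + 2cos(α−β) + 2d(sin α + sin β) = 4.530613; p = √p² = 2.128524; φ = atan2(−cos α − cos β, d + sin α + sin β) − atan2(−2, p) = 0.045401 rad; t = (φ − α) mod 2π = 5.985812 rad, q = (φ − β) mod 2π = 0.330945 rad → L = 7.19·(5.985812 + 2.128524 + 0.330945) = 7.19·8.445280 = 60.721566 m
RSL: p² = d² − 2 + 2cos(α−β) − 2d(sin α + sin β) = 4.059816; p = √p² = 2.014899; φ = atan2(cos α + cos β, d − sin α − sin β) − atan2(2, p) = -0.047850 rad; t = (α − φ) mod 2π = 0.390625 rad, q = (β − φ) mod 2π = 6.045492 rad → L = 7.19·(0.390625 + 2.014899 + 6.045492) = 7.19·8.451016 = 60.762803 m
RLR: c = (6 − d² + 2cos(α−β) + 2d(sin α − sin β))/8 = 0.701622; p = 2π − arccos c = 5.490060 rad; φ = atan2(cos α − cos β, d − sin α + sin β) = -0.011446 rad; t = (α − φ + p/2) mod 2π = 3.099251 rad, q = (α − β − t + p) mod 2π = 3.019128 rad → L = 7.19·(3.099251 + 5.490060 + 3.019128) = 7.19·11.608439 = 83.464680 m
LRL: c = (6 − d² + 2cos(α−β) − 2d(sin α − sin β))/8 = 0.033591; p = 2π − arccos c = 4.745986 rad; φ = atan2(cos β − cos α, d + sin α − sin β) = 0.006360 rad; t = (φ − α + p/2) mod 2π = 2.036578 rad, q = (β − α − t + p) mod 2π = 2.081090 rad → L = 7.19·(2.036578 + 4.745986 + 2.081090) = 7.19·8.863654 = 63.729675 m
Shortest: RSR with L = 15.626155 m ≈ 15.6262 m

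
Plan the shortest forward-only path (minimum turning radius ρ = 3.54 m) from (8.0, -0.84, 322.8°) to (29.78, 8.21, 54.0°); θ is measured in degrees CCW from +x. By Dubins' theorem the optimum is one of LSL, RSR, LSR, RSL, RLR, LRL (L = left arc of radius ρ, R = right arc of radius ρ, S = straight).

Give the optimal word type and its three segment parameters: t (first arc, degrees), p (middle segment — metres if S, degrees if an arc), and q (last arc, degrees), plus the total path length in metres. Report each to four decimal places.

LSL: t = 63.5547°, p = 18.7217 m, q = 27.6453°, L = 24.3564 m

Let ψ = atan2(Δy, Δx) = atan2(9.05, 21.78) = 22.5638° be the start→goal bearing.
Normalize: d = |goal − start| / ρ = 23.585396/3.54 = 6.662541, α = (θ_start − ψ) mod 360° = 300.2362° = 5.240110 rad, β = (θ_goal − ψ) mod 360° = 31.4362° = 0.548665 rad.
Common terms: sin α = -0.863957, cos α = 0.503566, sin β = 0.521549, cos β = 0.853221, cos(α−β) = -0.020942, d² = 44.389455. Work in radians in the unit-radius frame; every candidate has L = ρ·(t + p + q).
LSL: p² = 2 + d² − 2cos(α−β) + 2d(sin α − sin β) = 27.969364; p = √p² = 5.288607; φ = atan2(cos β − cos α, d + sin α − sin β) = 0.066163 rad; t = (φ − α) mod 2π = 1.109238 rad, q = (β − φ) mod 2π = 0.482502 rad → L = 3.54·(1.109238 + 5.288607 + 0.482502) = 3.54·6.880347 = 24.356429 m
RSR: p² = 2 + d² − 2cos(α−β) + 2d(sin β − sin α) = 64.893317; p = √p² = 8.055639; φ = atan2(cos α − cos β, d − sin α + sin β) = -0.043419 rad; t = (α − φ) mod 2π = 5.283529 rad, q = (φ − β) mod 2π = 5.691101 rad → L = 3.54·(5.283529 + 8.055639 + 5.691101) = 3.54·19.030269 = 67.367153 m
LSR: p² = d² − 2 + 2cos(α−β) + 2d(sin α + sin β) = 37.784954; p = √p² = 6.146947; φ = atan2(−cos α − cos β, d + sin α + sin β) − atan2(−2, p) = 0.103094 rad; t = (φ − α) mod 2π = 1.146170 rad, q = (φ − β) mod 2π = 5.837615 rad → L = 3.54·(1.146170 + 6.146947 + 5.837615) = 3.54·13.130731 = 46.482787 m
RSL: p² = d² − 2 + 2cos(α−β) − 2d(sin α + sin β) = 46.910187; p = √p² = 6.849101; φ = atan2(cos α + cos β, d − sin α − sin β) − atan2(2, p) = -0.092789 rad; t = (α − φ) mod 2π = 5.332899 rad, q = (β − φ) mod 2π = 0.641454 rad → L = 3.54·(5.332899 + 6.849101 + 0.641454) = 3.54·12.823454 = 45.395028 m
RLR: c = (6 − d² + 2cos(α−β) + 2d(sin α − sin β))/8 = -7.111665, |c| > 1 → infeasible
LRL: c = (6 − d² + 2cos(α−β) − 2d(sin α − sin β))/8 = -2.496170, |c| > 1 → infeasible
Shortest: LSL with L = 24.356429 m ≈ 24.3564 m
Convert LSL to answer units (arcs ×180/π): t = 1.109238·180/π = 63.5547°, p = ρ·p = 3.54·5.288607 = 18.7217 m, q = 0.482502·180/π = 27.6453°, L = 24.3564 m.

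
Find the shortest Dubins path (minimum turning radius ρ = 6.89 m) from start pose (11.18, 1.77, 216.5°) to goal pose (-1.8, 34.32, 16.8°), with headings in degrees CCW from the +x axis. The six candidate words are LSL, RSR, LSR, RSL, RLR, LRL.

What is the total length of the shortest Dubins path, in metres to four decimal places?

Let ψ = atan2(Δy, Δx) = atan2(32.55, -12.98) = 111.7407° be the start→goal bearing.
Normalize: d = |goal − start| / ρ = 35.042587/6.89 = 5.086007, α = (θ_start − ψ) mod 360° = 104.7593° = 1.828395 rad, β = (θ_goal − ψ) mod 360° = 265.0593° = 4.626158 rad.
Common terms: sin α = 0.967005, cos α = -0.254759, sin β = -0.996284, cos β = -0.086124, cos(α−β) = -0.941471, d² = 25.867465. Work in radians in the unit-radius frame; every candidate has L = ρ·(t + p + q).
LSL: p² = 2 + d² − 2cos(α−β) + 2d(sin α − sin β) = 49.721008; p = √p² = 7.051313; φ = atan2(cos β − cos α, d + sin α − sin β) = 0.023918 rad; t = (φ − α) mod 2π = 4.478708 rad, q = (β − φ) mod 2π = 4.602240 rad → L = 6.89·(4.478708 + 7.051313 + 4.602240) = 6.89·16.132261 = 111.151276 m
RSR: p² = 2 + d² − 2cos(α−β) + 2d(sin β − sin α) = 9.779805; p = √p² = 3.127268; φ = atan2(cos α − cos β, d − sin α + sin β) = -0.053950 rad; t = (α − φ) mod 2π = 1.882345 rad, q = (φ − β) mod 2π = 1.603077 rad → L = 6.89·(1.882345 + 3.127268 + 1.603077) = 6.89·6.612690 = 45.561437 m
LSR: p² = d² − 2 + 2cos(α−β) + 2d(sin α + sin β) = 21.686689; p = √p² = 4.656897; φ = atan2(−cos α − cos β, d + sin α + sin β) − atan2(−2, p) = 0.472961 rad; t = (φ − α) mod 2π = 4.927752 rad, q = (φ − β) mod 2π = 2.129989 rad → L = 6.89·(4.927752 + 4.656897 + 2.129989) = 6.89·11.714637 = 80.713851 m
RSL: p² = d² − 2 + 2cos(α−β) − 2d(sin α + sin β) = 22.282359; p = √p² = 4.720419; φ = atan2(cos α + cos β, d − sin α − sin β) − atan2(2, p) = -0.467303 rad; t = (α − φ) mod 2π = 2.295698 rad, q = (β − φ) mod 2π = 5.093461 rad → L = 6.89·(2.295698 + 4.720419 + 5.093461) = 6.89·12.109579 = 83.434997 m
RLR: c = (6 − d² + 2cos(α−β) + 2d(sin α − sin β))/8 = -0.222476; p = 2π − arccos c = 4.488036 rad; φ = atan2(cos α − cos β, d − sin α + sin β) = -0.053950 rad; t = (α − φ + p/2) mod 2π = 4.126363 rad, q = (α − β − t + p) mod 2π = 3.847095 rad → L = 6.89·(4.126363 + 4.488036 + 3.847095) = 6.89·12.461495 = 85.859698 m
LRL: c = (6 − d² + 2cos(α−β) − 2d(sin α − sin β))/8 = -5.215126, |c| > 1 → infeasible
Shortest: RSR with L = 45.561437 m ≈ 45.5614 m

45.5614 m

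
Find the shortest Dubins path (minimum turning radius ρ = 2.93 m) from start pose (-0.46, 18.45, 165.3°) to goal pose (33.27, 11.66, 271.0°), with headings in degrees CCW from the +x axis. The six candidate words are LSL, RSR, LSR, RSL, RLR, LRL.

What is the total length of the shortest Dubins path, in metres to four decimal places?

44.5802 m

Let ψ = atan2(Δy, Δx) = atan2(-6.79, 33.73) = -11.3818° be the start→goal bearing.
Normalize: d = |goal − start| / ρ = 34.406642/2.93 = 11.742881, α = (θ_start − ψ) mod 360° = 176.6818° = 3.083679 rad, β = (θ_goal − ψ) mod 360° = 282.3818° = 4.928492 rad.
Common terms: sin α = 0.057881, cos α = -0.998323, sin β = -0.976741, cos β = 0.214425, cos(α−β) = -0.270600, d² = 137.895258. Work in radians in the unit-radius frame; every candidate has L = ρ·(t + p + q).
LSL: p² = 2 + d² − 2cos(α−β) + 2d(sin α − sin β) = 164.735345; p = √p² = 12.834927; φ = atan2(cos β − cos α, d + sin α − sin β) = 0.094629 rad; t = (φ − α) mod 2π = 3.294136 rad, q = (β − φ) mod 2π = 4.833863 rad → L = 2.93·(3.294136 + 12.834927 + 4.833863) = 2.93·20.962925 = 61.421371 m
RSR: p² = 2 + d² − 2cos(α−β) + 2d(sin β − sin α) = 116.137573; p = √p² = 10.776714; φ = atan2(cos α − cos β, d − sin α + sin β) = -0.112773 rad; t = (α − φ) mod 2π = 3.196452 rad, q = (φ − β) mod 2π = 1.241920 rad → L = 2.93·(3.196452 + 10.776714 + 1.241920) = 2.93·15.215087 = 44.580204 m
LSR: p² = d² − 2 + 2cos(α−β) + 2d(sin α + sin β) = 113.773952; p = √p² = 10.666487; φ = atan2(−cos α − cos β, d + sin α + sin β) − atan2(−2, p) = 0.257647 rad; t = (φ − α) mod 2π = 3.457153 rad, q = (φ − β) mod 2π = 1.612340 rad → L = 2.93·(3.457153 + 10.666487 + 1.612340) = 2.93·15.735981 = 46.106425 m
RSL: p² = d² − 2 + 2cos(α−β) − 2d(sin α + sin β) = 156.934162; p = √p² = 12.527337; φ = atan2(cos α + cos β, d − sin α − sin β) − atan2(2, p) = -0.220147 rad; t = (α − φ) mod 2π = 3.303826 rad, q = (β − φ) mod 2π = 5.148639 rad → L = 2.93·(3.303826 + 12.527337 + 5.148639) = 2.93·20.979801 = 61.470816 m
RLR: c = (6 − d² + 2cos(α−β) + 2d(sin α − sin β))/8 = -13.517197, |c| > 1 → infeasible
LRL: c = (6 − d² + 2cos(α−β) − 2d(sin α − sin β))/8 = -19.591918, |c| > 1 → infeasible
Shortest: RSR with L = 44.580204 m ≈ 44.5802 m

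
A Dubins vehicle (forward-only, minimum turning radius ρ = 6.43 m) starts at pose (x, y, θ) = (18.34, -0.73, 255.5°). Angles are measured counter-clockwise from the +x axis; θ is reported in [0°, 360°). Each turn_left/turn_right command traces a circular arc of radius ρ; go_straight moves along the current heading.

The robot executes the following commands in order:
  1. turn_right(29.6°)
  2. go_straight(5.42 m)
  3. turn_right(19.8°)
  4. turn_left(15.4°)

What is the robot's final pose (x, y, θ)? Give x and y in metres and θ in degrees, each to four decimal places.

(9.7399, -9.7452, 221.5000°)

set_pose: (x, y, θ) = (18.3400, -0.7300, 255.5000°), ρ = 6.43
turn_right(29.6°): centre at ρ to the right, rotate −29.6° → (16.7324, -3.5948, 225.9000°)
go_straight(5.42): x += 5.42·cos θ, y += 5.42·sin θ → (12.9605, -7.4870, 225.9000°)
turn_right(19.8°): centre at ρ to the right, rotate −19.8° → (11.1718, -8.7866, 206.1000°)
turn_left(15.4°): centre at ρ to the left, rotate +15.4° → (9.7399, -9.7452, 221.5000°)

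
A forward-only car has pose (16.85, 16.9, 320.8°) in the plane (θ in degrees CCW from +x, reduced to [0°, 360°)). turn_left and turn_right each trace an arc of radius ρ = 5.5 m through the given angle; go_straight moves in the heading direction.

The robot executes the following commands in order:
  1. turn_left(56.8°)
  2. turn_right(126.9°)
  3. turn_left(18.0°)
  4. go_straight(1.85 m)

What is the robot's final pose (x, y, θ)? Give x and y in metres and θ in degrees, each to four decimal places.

(28.4935, 5.3167, 268.7000°)

set_pose: (x, y, θ) = (16.8500, 16.9000, 320.8000°), ρ = 5.5
turn_left(56.8°): centre at ρ to the left, rotate +56.8° → (21.9892, 15.9196, 377.6000° ≡ 17.6000°)
turn_right(126.9°): centre at ρ to the right, rotate −126.9° → (28.8431, 8.8593, -109.3000° ≡ 250.7000°)
turn_left(18.0°): centre at ρ to the left, rotate +18.0° → (28.5355, 7.1662, 268.7000°)
go_straight(1.85): x += 1.85·cos θ, y += 1.85·sin θ → (28.4935, 5.3167, 268.7000°)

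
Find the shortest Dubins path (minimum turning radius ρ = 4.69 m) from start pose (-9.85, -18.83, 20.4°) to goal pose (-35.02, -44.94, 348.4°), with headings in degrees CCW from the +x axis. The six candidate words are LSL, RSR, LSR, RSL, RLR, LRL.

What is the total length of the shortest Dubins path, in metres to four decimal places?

Let ψ = atan2(Δy, Δx) = atan2(-26.11, -25.17) = -133.9498° be the start→goal bearing.
Normalize: d = |goal − start| / ρ = 36.266527/4.69 = 7.732735, α = (θ_start − ψ) mod 360° = 154.3498° = 2.693913 rad, β = (θ_goal − ψ) mod 360° = 122.3498° = 2.135408 rad.
Common terms: sin α = 0.432875, cos α = -0.901454, sin β = 0.844797, cos β = -0.535087, cos(α−β) = 0.848048, d² = 59.795191. Work in radians in the unit-radius frame; every candidate has L = ρ·(t + p + q).
LSL: p² = 2 + d² − 2cos(α−β) + 2d(sin α − sin β) = 53.728533; p = √p² = 7.329975; φ = atan2(cos β − cos α, d + sin α − sin β) = 0.050003 rad; t = (φ − α) mod 2π = 3.639275 rad, q = (β − φ) mod 2π = 2.085405 rad → L = 4.69·(3.639275 + 7.329975 + 2.085405) = 4.69·13.054655 = 61.226332 m
RSR: p² = 2 + d² − 2cos(α−β) + 2d(sin β − sin α) = 66.469656; p = √p² = 8.152893; φ = atan2(cos α − cos β, d − sin α + sin β) = -0.044952 rad; t = (α − φ) mod 2π = 2.738865 rad, q = (φ − β) mod 2π = 4.102826 rad → L = 4.69·(2.738865 + 8.152893 + 4.102826) = 4.69·14.994583 = 70.324595 m
LSR: p² = d² − 2 + 2cos(α−β) + 2d(sin α + sin β) = 79.251080; p = √p² = 8.902308; φ = atan2(−cos α − cos β, d + sin α + sin β) − atan2(−2, p) = 0.379092 rad; t = (φ − α) mod 2π = 3.968365 rad, q = (φ − β) mod 2π = 4.526870 rad → L = 4.69·(3.968365 + 8.902308 + 4.526870) = 4.69·17.397542 = 81.594474 m
RSL: p² = d² − 2 + 2cos(α−β) − 2d(sin α + sin β) = 39.731494; p = √p² = 6.303292; φ = atan2(cos α + cos β, d − sin α − sin β) − atan2(2, p) = -0.526223 rad; t = (α − φ) mod 2π = 3.220136 rad, q = (β − φ) mod 2π = 2.661631 rad → L = 4.69·(3.220136 + 6.303292 + 2.661631) = 4.69·12.185059 = 57.147929 m
RLR: c = (6 − d² + 2cos(α−β) + 2d(sin α − sin β))/8 = -7.308707, |c| > 1 → infeasible
LRL: c = (6 − d² + 2cos(α−β) − 2d(sin α − sin β))/8 = -5.716067, |c| > 1 → infeasible
Shortest: RSL with L = 57.147929 m ≈ 57.1479 m

57.1479 m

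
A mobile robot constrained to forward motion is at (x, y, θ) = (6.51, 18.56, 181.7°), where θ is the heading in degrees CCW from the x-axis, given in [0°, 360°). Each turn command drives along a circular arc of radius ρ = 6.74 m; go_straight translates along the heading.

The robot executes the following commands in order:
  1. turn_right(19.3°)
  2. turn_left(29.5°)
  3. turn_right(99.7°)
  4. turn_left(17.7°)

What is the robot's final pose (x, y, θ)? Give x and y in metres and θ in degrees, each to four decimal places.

(-7.6781, 27.4150, 109.9000°)

set_pose: (x, y, θ) = (6.5100, 18.5600, 181.7000°), ρ = 6.74
turn_right(19.3°): centre at ρ to the right, rotate −19.3° → (4.2721, 18.8725, 162.4000°)
turn_left(29.5°): centre at ρ to the left, rotate +29.5° → (0.8443, 19.0432, 191.9000°)
turn_right(99.7°): centre at ρ to the right, rotate −99.7° → (-7.2806, 25.3796, 92.2000°)
turn_left(17.7°): centre at ρ to the left, rotate +17.7° → (-7.6781, 27.4150, 109.9000°)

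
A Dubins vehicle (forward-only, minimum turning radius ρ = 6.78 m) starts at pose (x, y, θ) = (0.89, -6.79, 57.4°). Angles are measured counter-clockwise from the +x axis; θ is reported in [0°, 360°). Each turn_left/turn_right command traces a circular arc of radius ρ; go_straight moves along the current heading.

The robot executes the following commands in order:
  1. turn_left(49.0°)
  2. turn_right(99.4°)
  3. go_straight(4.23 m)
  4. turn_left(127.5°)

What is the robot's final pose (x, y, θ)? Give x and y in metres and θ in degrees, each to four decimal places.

(15.5682, 19.4180, 134.5000°)

set_pose: (x, y, θ) = (0.8900, -6.7900, 57.4000°), ρ = 6.78
turn_left(49.0°): centre at ρ to the left, rotate +49.0° → (1.6823, -1.2229, 106.4000°)
turn_right(99.4°): centre at ρ to the right, rotate −99.4° → (7.3602, 7.4209, 7.0000°)
go_straight(4.23): x += 4.23·cos θ, y += 4.23·sin θ → (11.5587, 7.9364, 7.0000°)
turn_left(127.5°): centre at ρ to the left, rotate +127.5° → (15.5682, 19.4180, 134.5000°)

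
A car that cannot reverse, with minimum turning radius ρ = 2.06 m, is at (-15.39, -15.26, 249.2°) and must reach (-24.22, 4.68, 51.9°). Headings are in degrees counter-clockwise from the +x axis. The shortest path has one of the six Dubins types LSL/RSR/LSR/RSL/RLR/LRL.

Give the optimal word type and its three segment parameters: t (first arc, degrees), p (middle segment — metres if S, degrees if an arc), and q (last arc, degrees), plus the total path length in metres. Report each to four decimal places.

RSR: t = 142.7885°, p = 18.6992 m, q = 54.5115°, L = 25.7929 m

Let ψ = atan2(Δy, Δx) = atan2(19.94, -8.83) = 113.8851° be the start→goal bearing.
Normalize: d = |goal − start| / ρ = 21.807625/2.06 = 10.586226, α = (θ_start − ψ) mod 360° = 135.3149° = 2.361690 rad, β = (θ_goal − ψ) mod 360° = 298.0149° = 5.201341 rad.
Common terms: sin α = 0.703210, cos α = -0.710982, sin β = -0.882826, cos β = 0.469701, cos(α−β) = -0.954761, d² = 112.068173. Work in radians in the unit-radius frame; every candidate has L = ρ·(t + p + q).
LSL: p² = 2 + d² − 2cos(α−β) + 2d(sin α − sin β) = 149.557962; p = √p² = 12.229389; φ = atan2(cos β − cos α, d + sin α − sin β) = 0.096695 rad; t = (φ − α) mod 2π = 4.018191 rad, q = (β − φ) mod 2π = 5.104645 rad → L = 2.06·(4.018191 + 12.229389 + 5.104645) = 2.06·21.352225 = 43.985584 m
RSR: p² = 2 + d² − 2cos(α−β) + 2d(sin β − sin α) = 82.397428; p = √p² = 9.077303; φ = atan2(cos α − cos β, d − sin α + sin β) = -0.130439 rad; t = (α − φ) mod 2π = 2.492129 rad, q = (φ − β) mod 2π = 0.951405 rad → L = 2.06·(2.492129 + 9.077303 + 0.951405) = 2.06·12.520838 = 25.792925 m
LSR: p² = d² − 2 + 2cos(α−β) + 2d(sin α + sin β) = 104.355751; p = √p² = 10.215466; φ = atan2(−cos α − cos β, d + sin α + sin β) − atan2(−2, p) = 0.216517 rad; t = (φ − α) mod 2π = 4.138013 rad, q = (φ − β) mod 2π = 1.298362 rad → L = 2.06·(4.138013 + 10.215466 + 1.298362) = 2.06·15.651841 = 32.242792 m
RSL: p² = d² − 2 + 2cos(α−β) − 2d(sin α + sin β) = 111.961553; p = √p² = 10.581189; φ = atan2(cos α + cos β, d − sin α − sin β) − atan2(2, p) = -0.209219 rad; t = (α − φ) mod 2π = 2.570909 rad, q = (β − φ) mod 2π = 5.410560 rad → L = 2.06·(2.570909 + 10.581189 + 5.410560) = 2.06·18.562657 = 38.239073 m
RLR: c = (6 − d² + 2cos(α−β) + 2d(sin α − sin β))/8 = -9.299678, |c| > 1 → infeasible
LRL: c = (6 − d² + 2cos(α−β) − 2d(sin α − sin β))/8 = -17.694745, |c| > 1 → infeasible
Shortest: RSR with L = 25.792925 m ≈ 25.7929 m
Convert RSR to answer units (arcs ×180/π): t = 2.492129·180/π = 142.7885°, p = ρ·p = 2.06·9.077303 = 18.6992 m, q = 0.951405·180/π = 54.5115°, L = 25.7929 m.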